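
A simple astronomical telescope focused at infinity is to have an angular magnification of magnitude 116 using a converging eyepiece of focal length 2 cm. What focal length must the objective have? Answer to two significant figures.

|M| = f_obj/|f_eye|, so f_obj = |M| x |f_eye| = 116.0 x 2 = 232.000 cm.

230 cm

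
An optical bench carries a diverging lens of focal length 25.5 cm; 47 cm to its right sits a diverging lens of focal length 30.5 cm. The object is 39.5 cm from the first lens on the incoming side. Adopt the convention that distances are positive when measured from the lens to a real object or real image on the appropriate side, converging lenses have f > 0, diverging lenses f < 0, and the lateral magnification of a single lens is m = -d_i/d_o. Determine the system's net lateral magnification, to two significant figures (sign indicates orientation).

Lens 1: 1/d_i1 = 1/f_1 - 1/d_o1 = 1/(-25.5) - 1/39.5 = -0.06453 cm^-1, so d_i1 = -15.496 cm.
m_1 = -(-15.496)/39.5 = 0.3923.
The intermediate image is virtual, 15.496 cm to the left of lens 1, so d_o2 = L - d_i1 = 47 - (-15.496) = 62.496 cm.
Lens 2: 1/d_i2 = 1/f_2 - 1/d_o2 = 1/(-30.5) - 1/(62.496) = -0.04879 cm^-1, so d_i2 = -20.497 cm.
m_2 = -(-20.497)/(62.496) = 0.3280.
Total m = m_1 x m_2 = (0.3923)(0.3280) = 0.1287.

0.13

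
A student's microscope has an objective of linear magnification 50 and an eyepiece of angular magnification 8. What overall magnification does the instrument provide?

The overall magnification of a compound microscope is the product of the objective and eyepiece magnifications:
M = M_obj x M_eye = 50 x 8 = 400.

400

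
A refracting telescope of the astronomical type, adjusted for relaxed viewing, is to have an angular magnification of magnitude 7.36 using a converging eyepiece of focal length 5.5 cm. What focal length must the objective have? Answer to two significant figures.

40 cm

|M| = f_obj/|f_eye|, so f_obj = |M| x |f_eye| = 7.36 x 5.5 = 40.480 cm.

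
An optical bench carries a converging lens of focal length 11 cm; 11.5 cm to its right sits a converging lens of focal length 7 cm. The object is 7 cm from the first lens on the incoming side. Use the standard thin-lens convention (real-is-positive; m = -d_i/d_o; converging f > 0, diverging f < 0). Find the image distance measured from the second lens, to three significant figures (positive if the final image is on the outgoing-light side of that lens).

Lens 1: 1/d_i1 = 1/f_1 - 1/d_o1 = 1/11 - 1/7 = -0.05195 cm^-1, so d_i1 = -19.250 cm.
The intermediate image is virtual, 19.250 cm to the left of lens 1, so d_o2 = L - d_i1 = 11.5 - (-19.250) = 30.750 cm.
Lens 2: 1/d_i2 = 1/f_2 - 1/d_o2 = 1/7 - 1/(30.750) = 0.11034 cm^-1, so d_i2 = 9.063 cm.

9.06 cm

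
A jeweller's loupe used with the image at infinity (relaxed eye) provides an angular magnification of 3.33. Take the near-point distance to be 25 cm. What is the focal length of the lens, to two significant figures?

For the image at infinity, M = D/f.
f = D/M = 25/3.33 = 7.508 cm.

7.5 cm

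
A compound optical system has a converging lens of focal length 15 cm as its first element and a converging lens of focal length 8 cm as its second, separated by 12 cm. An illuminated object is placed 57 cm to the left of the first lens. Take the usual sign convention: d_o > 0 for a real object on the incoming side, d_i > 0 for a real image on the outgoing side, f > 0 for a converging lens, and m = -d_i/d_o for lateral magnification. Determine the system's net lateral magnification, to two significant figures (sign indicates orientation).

-0.17

Lens 1: 1/d_i1 = 1/f_1 - 1/d_o1 = 1/15 - 1/57 = 0.04912 cm^-1, so d_i1 = 20.357 cm.
m_1 = -(20.357)/57 = -0.3571.
This image would form 20.357 cm past lens 1, i.e. 8.357 cm beyond lens 2, so it is a virtual object for lens 2: d_o2 = 12 - 20.357 = -8.357 cm.
Lens 2: 1/d_i2 = 1/f_2 - 1/d_o2 = 1/8 - 1/(-8.357) = 0.24466 cm^-1, so d_i2 = 4.087 cm.
m_2 = -(4.087)/(-8.357) = 0.4891.
Overall magnification: m = m_1 m_2 = -0.1747.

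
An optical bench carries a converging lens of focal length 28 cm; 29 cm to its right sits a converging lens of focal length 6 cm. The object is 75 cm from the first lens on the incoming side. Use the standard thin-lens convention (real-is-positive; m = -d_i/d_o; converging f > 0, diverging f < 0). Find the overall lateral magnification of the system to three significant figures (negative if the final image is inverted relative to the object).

-0.165

Applying the thin-lens equation to the first lens, 1/28 = 1/75 + 1/d_i1, which gives d_i1 = 44.681 cm.
Its lateral magnification is m_1 = -d_i1/d_o1 = -(44.681)/75 = -0.5957.
Since 44.681 cm > 29 cm, the first image lies past the second lens and serves as a virtual object: d_o2 = L - d_i1 = -15.681 cm.
Applying the thin-lens equation again with f_2 = 6 cm and d_o2 = -15.681 cm gives d_i2 = 4.340 cm.
m_2 = -(4.340)/(-15.681) = 0.2767.
The system's lateral magnification is m_1 m_2 = (-0.5957)(0.2767) = -0.1649.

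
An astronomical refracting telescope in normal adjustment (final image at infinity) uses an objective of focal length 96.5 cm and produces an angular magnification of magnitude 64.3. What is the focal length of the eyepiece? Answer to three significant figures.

|M| = f_obj/f_eye, so f_eye = f_obj/|M| = 96.5/64.3 = 1.501 cm.

1.50 cm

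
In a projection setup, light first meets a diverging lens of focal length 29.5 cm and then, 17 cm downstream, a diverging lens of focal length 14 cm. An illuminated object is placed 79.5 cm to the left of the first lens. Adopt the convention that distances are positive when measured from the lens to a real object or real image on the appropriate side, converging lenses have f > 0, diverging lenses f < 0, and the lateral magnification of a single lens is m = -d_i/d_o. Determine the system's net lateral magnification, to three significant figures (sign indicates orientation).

First lens: d_i1 = 1/(1/(-29.5) - 1/79.5) = -21.516 cm.
m_1 = -(-21.516)/79.5 = 0.2706.
With d_i1 < 0 the first image is virtual and lies on the object side; the object distance for lens 2 is d_o2 = 17 - (-21.516) = 38.516 cm.
Second lens: d_i2 = 1/(1/(-14) - 1/(38.516)) = -10.268 cm.
m_2 = -(-10.268)/(38.516) = 0.2666.
Overall magnification: m = m_1 m_2 = 0.0721.

0.0721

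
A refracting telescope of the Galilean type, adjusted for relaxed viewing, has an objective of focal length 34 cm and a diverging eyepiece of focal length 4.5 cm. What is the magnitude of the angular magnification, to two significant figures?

7.6

|M| = f_obj/|f_eye| = 34/4.5 = 7.556.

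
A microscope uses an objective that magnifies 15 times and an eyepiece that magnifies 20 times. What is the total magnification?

The overall magnification of a compound microscope is the product of the objective and eyepiece magnifications:
M = M_obj x M_eye = 15 x 20 = 300.

300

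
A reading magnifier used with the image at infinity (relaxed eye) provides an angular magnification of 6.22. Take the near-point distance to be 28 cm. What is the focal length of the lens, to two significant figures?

For the image at infinity, M = D/f.
f = D/M = 28/6.22 = 4.502 cm.

4.5 cm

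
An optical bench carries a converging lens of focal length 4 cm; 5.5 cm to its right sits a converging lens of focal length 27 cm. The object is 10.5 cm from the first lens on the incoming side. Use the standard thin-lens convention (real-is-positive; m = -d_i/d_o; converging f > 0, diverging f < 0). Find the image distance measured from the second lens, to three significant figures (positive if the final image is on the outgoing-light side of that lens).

Applying the thin-lens equation to the first lens, 1/4 = 1/10.5 + 1/d_i1, which gives d_i1 = 6.462 cm.
This image would form 6.462 cm past lens 1, i.e. 0.962 cm beyond lens 2, so it is a virtual object for lens 2: d_o2 = 5.5 - 6.462 = -0.962 cm.
Applying the thin-lens equation again with f_2 = 27 cm and d_o2 = -0.962 cm gives d_i2 = 0.928 cm.

0.928 cm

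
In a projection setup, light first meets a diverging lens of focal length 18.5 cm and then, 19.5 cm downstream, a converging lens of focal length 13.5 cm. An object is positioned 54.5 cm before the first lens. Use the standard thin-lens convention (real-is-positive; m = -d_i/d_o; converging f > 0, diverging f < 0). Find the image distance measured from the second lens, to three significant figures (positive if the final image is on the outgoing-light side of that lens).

22.7 cm

First lens: d_i1 = 1/(1/(-18.5) - 1/54.5) = -13.812 cm.
With d_i1 < 0 the first image is virtual and lies on the object side; the object distance for lens 2 is d_o2 = 19.5 - (-13.812) = 33.312 cm.
Second lens: d_i2 = 1/(1/13.5 - 1/(33.312)) = 22.699 cm.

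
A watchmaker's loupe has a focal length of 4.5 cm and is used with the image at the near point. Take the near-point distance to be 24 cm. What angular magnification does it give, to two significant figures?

6.3

M = 1 + D/f = 1 + 24/4.5 = 6.333.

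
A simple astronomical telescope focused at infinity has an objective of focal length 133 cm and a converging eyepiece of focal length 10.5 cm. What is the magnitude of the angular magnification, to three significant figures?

|M| = f_obj/|f_eye| = 133/10.5 = 12.667.

12.7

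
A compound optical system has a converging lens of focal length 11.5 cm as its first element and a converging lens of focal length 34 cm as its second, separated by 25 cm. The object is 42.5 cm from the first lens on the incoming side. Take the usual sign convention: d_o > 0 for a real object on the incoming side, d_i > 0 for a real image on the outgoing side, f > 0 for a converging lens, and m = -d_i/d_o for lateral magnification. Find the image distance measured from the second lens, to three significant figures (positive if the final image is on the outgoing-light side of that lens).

First lens: d_i1 = 1/(1/11.5 - 1/42.5) = 15.766 cm.
That image sits 9.234 cm in front of the second lens, so d_o2 = 9.234 cm.
Second lens: d_i2 = 1/(1/34 - 1/(9.234)) = -12.677 cm.

-12.7 cm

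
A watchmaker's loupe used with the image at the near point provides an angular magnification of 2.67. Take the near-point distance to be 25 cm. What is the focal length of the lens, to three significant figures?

15.0 cm

For the image at the near point, M = 1 + D/f.
f = D/(M - 1) = 25/(2.67 - 1) = 14.970 cm.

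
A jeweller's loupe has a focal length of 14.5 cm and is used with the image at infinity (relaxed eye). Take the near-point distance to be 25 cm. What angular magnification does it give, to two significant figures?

1.7

M = D/f = 25/14.5 = 1.724.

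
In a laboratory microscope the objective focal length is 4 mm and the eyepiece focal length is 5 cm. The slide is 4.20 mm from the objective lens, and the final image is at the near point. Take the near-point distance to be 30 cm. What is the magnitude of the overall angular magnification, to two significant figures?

140

Convert to cm: f_obj = 4 mm = 0.4 cm; d_o = 4.20 mm = 0.42 cm.
Objective: 1/d_i = 1/f_obj - 1/d_o = 1/0.4 - 1/0.42 = 0.11905 cm^-1, so d_i = 8.400 cm.
m_obj = -d_i/d_o = -8.400/0.42 = -20.000.
Eyepiece angular magnification (image at near point): M_eye = 1 + D/f_e = 1 + 30/5 = 7.000.
Overall M = m_obj x M_eye = (-20.000)(7.000) = -140.00.
|M| = 140.00.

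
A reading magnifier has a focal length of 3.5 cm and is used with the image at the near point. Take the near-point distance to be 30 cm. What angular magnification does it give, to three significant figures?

M = 1 + D/f = 1 + 30/3.5 = 9.571.

9.57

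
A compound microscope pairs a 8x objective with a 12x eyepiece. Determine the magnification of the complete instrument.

96

The overall magnification of a compound microscope is the product of the objective and eyepiece magnifications:
M = M_obj x M_eye = 8 x 12 = 96.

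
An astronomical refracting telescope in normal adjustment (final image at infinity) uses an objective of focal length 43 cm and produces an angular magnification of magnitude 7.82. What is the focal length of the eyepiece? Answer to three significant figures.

5.50 cm

|M| = f_obj/f_eye, so f_eye = f_obj/|M| = 43/7.82 = 5.499 cm.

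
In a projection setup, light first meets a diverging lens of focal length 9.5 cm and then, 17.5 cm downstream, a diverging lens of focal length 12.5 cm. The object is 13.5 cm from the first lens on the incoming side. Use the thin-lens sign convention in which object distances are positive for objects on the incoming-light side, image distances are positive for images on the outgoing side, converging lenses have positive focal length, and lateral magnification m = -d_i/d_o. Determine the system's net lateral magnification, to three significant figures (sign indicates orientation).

First lens: d_i1 = 1/(1/(-9.5) - 1/13.5) = -5.576 cm.
m_1 = -(-5.576)/13.5 = 0.4130.
With d_i1 < 0 the first image is virtual and lies on the object side; the object distance for lens 2 is d_o2 = 17.5 - (-5.576) = 23.076 cm.
Second lens: d_i2 = 1/(1/(-12.5) - 1/(23.076)) = -8.108 cm.
m_2 = -(-8.108)/(23.076) = 0.3514.
Overall magnification: m = m_1 m_2 = 0.1451.

0.145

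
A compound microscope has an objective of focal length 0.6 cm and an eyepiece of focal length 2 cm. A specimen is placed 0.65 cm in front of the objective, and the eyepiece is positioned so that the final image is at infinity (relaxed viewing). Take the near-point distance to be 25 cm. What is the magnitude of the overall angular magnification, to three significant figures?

Objective: 1/d_i = 1/f_obj - 1/d_o = 1/0.6 - 1/0.65 = 0.12821 cm^-1, so d_i = 7.800 cm.
m_obj = -d_i/d_o = -7.800/0.65 = -12.000.
Eyepiece angular magnification (image at infinity): M_eye = D/f_e = 25/2 = 12.500.
Overall M = m_obj x M_eye = (-12.000)(12.500) = -150.00.
|M| = 150.00.

150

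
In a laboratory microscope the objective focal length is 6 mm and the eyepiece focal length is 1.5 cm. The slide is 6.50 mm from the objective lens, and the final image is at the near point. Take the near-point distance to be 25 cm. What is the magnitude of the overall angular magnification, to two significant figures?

210

Convert to cm: f_obj = 6 mm = 0.6 cm; d_o = 6.50 mm = 0.65 cm.
Objective: 1/d_i = 1/f_obj - 1/d_o = 1/0.6 - 1/0.65 = 0.12821 cm^-1, so d_i = 7.800 cm.
m_obj = -d_i/d_o = -7.800/0.65 = -12.000.
Eyepiece angular magnification (image at near point): M_eye = 1 + D/f_e = 1 + 25/1.5 = 17.667.
Overall M = m_obj x M_eye = (-12.000)(17.667) = -212.00.
|M| = 212.00.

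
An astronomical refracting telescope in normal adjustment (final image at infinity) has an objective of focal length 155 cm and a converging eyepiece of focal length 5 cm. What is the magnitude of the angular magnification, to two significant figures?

31

|M| = f_obj/|f_eye| = 155/5 = 31.000.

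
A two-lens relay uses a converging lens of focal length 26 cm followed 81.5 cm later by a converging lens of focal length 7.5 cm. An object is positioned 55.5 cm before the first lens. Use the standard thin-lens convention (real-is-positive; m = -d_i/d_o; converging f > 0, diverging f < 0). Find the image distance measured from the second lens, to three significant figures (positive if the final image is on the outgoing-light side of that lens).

Lens 1: 1/d_i1 = 1/f_1 - 1/d_o1 = 1/26 - 1/55.5 = 0.02044 cm^-1, so d_i1 = 48.915 cm.
That image sits 32.585 cm in front of the second lens, so d_o2 = 32.585 cm.
Lens 2: 1/d_i2 = 1/f_2 - 1/d_o2 = 1/7.5 - 1/(32.585) = 0.10264 cm^-1, so d_i2 = 9.742 cm.

9.74 cm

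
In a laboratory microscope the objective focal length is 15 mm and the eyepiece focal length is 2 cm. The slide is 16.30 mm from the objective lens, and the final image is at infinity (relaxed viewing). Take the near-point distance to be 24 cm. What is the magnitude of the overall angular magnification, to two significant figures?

Convert to cm: f_obj = 15 mm = 1.5 cm; d_o = 16.30 mm = 1.63 cm.
Objective: 1/d_i = 1/f_obj - 1/d_o = 1/1.5 - 1/1.63 = 0.05317 cm^-1, so d_i = 18.808 cm.
m_obj = -d_i/d_o = -18.808/1.63 = -11.538.
Eyepiece angular magnification (image at infinity): M_eye = D/f_e = 24/2 = 12.000.
Overall M = m_obj x M_eye = (-11.538)(12.000) = -138.46.
|M| = 138.46.

140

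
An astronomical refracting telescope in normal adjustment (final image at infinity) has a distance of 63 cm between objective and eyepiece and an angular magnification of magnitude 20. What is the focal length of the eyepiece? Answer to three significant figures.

In normal adjustment the tube length equals f_obj + f_eye and |M| = f_obj/f_eye.
So f_obj = 20 f_eye and 20 f_eye + f_eye = 63 cm, giving f_eye = 63/21 = 3.000 cm and f_obj = 60.000 cm.

3.00 cm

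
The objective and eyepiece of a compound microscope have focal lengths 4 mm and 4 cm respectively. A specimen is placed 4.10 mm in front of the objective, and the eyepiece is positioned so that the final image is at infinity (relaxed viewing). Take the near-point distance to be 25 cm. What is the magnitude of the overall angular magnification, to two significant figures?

250

Convert to cm: f_obj = 4 mm = 0.4 cm; d_o = 4.10 mm = 0.41 cm.
Objective: 1/d_i = 1/f_obj - 1/d_o = 1/0.4 - 1/0.41 = 0.06098 cm^-1, so d_i = 16.400 cm.
m_obj = -d_i/d_o = -16.400/0.41 = -40.000.
Eyepiece angular magnification (image at infinity): M_eye = D/f_e = 25/4 = 6.250.
Overall M = m_obj x M_eye = (-40.000)(6.250) = -250.00.
|M| = 250.00.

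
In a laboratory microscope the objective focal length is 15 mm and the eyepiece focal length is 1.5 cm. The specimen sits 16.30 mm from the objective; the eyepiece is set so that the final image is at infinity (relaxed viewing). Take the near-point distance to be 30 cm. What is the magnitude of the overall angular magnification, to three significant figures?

231

Convert to cm: f_obj = 15 mm = 1.5 cm; d_o = 16.30 mm = 1.63 cm.
Objective: 1/d_i = 1/f_obj - 1/d_o = 1/1.5 - 1/1.63 = 0.05317 cm^-1, so d_i = 18.808 cm.
m_obj = -d_i/d_o = -18.808/1.63 = -11.538.
Eyepiece angular magnification (image at infinity): M_eye = D/f_e = 30/1.5 = 20.000.
Overall M = m_obj x M_eye = (-11.538)(20.000) = -230.77.
|M| = 230.77.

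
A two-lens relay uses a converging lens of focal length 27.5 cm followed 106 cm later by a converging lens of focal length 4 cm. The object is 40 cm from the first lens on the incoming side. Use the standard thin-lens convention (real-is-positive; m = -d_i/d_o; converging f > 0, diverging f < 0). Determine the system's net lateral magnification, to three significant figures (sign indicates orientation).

Lens 1: 1/d_i1 = 1/f_1 - 1/d_o1 = 1/27.5 - 1/40 = 0.01136 cm^-1, so d_i1 = 88.000 cm.
m_1 = -(88.000)/40 = -2.2000.
Object distance for lens 2: d_o2 = 106 - 88.000 = 18.000 cm.
Lens 2: 1/d_i2 = 1/f_2 - 1/d_o2 = 1/4 - 1/(18.000) = 0.19444 cm^-1, so d_i2 = 5.143 cm.
m_2 = -(5.143)/(18.000) = -0.2857.
Total m = m_1 x m_2 = (-2.2000)(-0.2857) = 0.6286.

0.629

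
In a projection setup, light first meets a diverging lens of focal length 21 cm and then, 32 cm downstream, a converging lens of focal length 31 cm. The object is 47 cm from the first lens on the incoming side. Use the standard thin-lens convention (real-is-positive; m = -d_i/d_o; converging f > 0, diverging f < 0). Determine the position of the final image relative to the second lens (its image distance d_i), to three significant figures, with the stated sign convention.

92.9 cm

Lens 1: 1/d_i1 = 1/f_1 - 1/d_o1 = 1/(-21) - 1/47 = -0.06890 cm^-1, so d_i1 = -14.515 cm.
With d_i1 < 0 the first image is virtual and lies on the object side; the object distance for lens 2 is d_o2 = 32 - (-14.515) = 46.515 cm.
Lens 2: 1/d_i2 = 1/f_2 - 1/d_o2 = 1/31 - 1/(46.515) = 0.01076 cm^-1, so d_i2 = 92.941 cm.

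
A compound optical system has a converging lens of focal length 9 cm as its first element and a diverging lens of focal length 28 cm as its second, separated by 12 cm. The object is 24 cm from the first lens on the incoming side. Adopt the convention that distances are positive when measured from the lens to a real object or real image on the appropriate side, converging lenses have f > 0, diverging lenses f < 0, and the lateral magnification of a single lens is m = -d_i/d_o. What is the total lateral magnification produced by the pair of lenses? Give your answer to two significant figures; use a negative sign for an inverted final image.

-0.66

Applying the thin-lens equation to the first lens, 1/9 = 1/24 + 1/d_i1, which gives d_i1 = 14.400 cm.
Its lateral magnification is m_1 = -d_i1/d_o1 = -(14.400)/24 = -0.6000.
This image would form 14.400 cm past lens 1, i.e. 2.400 cm beyond lens 2, so it is a virtual object for lens 2: d_o2 = 12 - 14.400 = -2.400 cm.
Applying the thin-lens equation again with f_2 = -28 cm and d_o2 = -2.400 cm gives d_i2 = 2.625 cm.
m_2 = -(2.625)/(-2.400) = 1.0938.
The system's lateral magnification is m_1 m_2 = (-0.6000)(1.0938) = -0.6562.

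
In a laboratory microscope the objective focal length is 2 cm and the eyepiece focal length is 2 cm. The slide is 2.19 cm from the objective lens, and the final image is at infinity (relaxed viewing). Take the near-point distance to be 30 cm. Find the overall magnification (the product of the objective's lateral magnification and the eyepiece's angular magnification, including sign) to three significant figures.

Objective: 1/d_i = 1/f_obj - 1/d_o = 1/2 - 1/2.19 = 0.04338 cm^-1, so d_i = 23.053 cm.
m_obj = -d_i/d_o = -23.053/2.19 = -10.526.
Eyepiece angular magnification (image at infinity): M_eye = D/f_e = 30/2 = 15.000.
Overall M = m_obj x M_eye = (-10.526)(15.000) = -157.89.

-158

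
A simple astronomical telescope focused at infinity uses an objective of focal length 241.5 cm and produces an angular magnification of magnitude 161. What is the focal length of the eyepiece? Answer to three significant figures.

|M| = f_obj/f_eye, so f_eye = f_obj/|M| = 241.5/161.0 = 1.500 cm.

1.50 cm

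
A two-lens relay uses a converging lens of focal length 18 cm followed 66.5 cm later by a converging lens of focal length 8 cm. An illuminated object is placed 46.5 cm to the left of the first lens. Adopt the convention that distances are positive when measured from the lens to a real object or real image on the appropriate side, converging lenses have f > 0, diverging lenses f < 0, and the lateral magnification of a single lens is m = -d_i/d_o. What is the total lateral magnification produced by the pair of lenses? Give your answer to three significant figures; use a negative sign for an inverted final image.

0.173

Lens 1: 1/d_i1 = 1/f_1 - 1/d_o1 = 1/18 - 1/46.5 = 0.03405 cm^-1, so d_i1 = 29.368 cm.
m_1 = -(29.368)/46.5 = -0.6316.
The intermediate image is 29.368 cm to the right of lens 1, so d_o2 = L - d_i1 = 66.5 - 29.368 = 37.132 cm.
Lens 2: 1/d_i2 = 1/f_2 - 1/d_o2 = 1/8 - 1/(37.132) = 0.09807 cm^-1, so d_i2 = 10.197 cm.
m_2 = -(10.197)/(37.132) = -0.2746.
The system's lateral magnification is m_1 m_2 = (-0.6316)(-0.2746) = 0.1734.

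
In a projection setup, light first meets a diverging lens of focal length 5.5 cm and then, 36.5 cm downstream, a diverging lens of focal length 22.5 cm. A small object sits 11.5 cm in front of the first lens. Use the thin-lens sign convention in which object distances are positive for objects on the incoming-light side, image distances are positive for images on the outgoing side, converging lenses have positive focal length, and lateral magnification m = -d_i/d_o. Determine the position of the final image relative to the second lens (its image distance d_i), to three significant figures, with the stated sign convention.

Applying the thin-lens equation to the first lens, 1/(-5.5) = 1/11.5 + 1/d_i1, which gives d_i1 = -3.721 cm.
With d_i1 < 0 the first image is virtual and lies on the object side; the object distance for lens 2 is d_o2 = 36.5 - (-3.721) = 40.221 cm.
Applying the thin-lens equation again with f_2 = -22.5 cm and d_o2 = 40.221 cm gives d_i2 = -14.428 cm.

-14.4 cm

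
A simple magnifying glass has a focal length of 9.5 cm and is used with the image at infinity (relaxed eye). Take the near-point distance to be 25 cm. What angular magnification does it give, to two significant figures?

M = D/f = 25/9.5 = 2.632.

2.6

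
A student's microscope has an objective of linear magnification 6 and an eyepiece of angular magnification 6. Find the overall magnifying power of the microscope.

The overall magnification of a compound microscope is the product of the objective and eyepiece magnifications:
M = M_obj x M_eye = 6 x 6 = 36.

36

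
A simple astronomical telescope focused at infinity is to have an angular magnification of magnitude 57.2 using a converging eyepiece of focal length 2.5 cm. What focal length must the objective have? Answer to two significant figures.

|M| = f_obj/|f_eye|, so f_obj = |M| x |f_eye| = 57.2 x 2.5 = 143.000 cm.

140 cm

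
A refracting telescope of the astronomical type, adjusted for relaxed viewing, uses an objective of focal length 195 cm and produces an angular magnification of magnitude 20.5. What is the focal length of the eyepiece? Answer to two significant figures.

9.5 cm

|M| = f_obj/f_eye, so f_eye = f_obj/|M| = 195/20.5 = 9.512 cm.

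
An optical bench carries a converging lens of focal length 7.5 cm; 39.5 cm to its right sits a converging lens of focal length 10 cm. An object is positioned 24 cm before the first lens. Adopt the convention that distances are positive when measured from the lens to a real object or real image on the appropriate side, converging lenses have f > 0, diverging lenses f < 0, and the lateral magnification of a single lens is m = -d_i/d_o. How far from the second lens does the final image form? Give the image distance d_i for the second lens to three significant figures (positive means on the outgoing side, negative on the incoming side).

First lens: d_i1 = 1/(1/7.5 - 1/24) = 10.909 cm.
That image sits 28.591 cm in front of the second lens, so d_o2 = 28.591 cm.
Second lens: d_i2 = 1/(1/10 - 1/(28.591)) = 15.379 cm.

15.4 cm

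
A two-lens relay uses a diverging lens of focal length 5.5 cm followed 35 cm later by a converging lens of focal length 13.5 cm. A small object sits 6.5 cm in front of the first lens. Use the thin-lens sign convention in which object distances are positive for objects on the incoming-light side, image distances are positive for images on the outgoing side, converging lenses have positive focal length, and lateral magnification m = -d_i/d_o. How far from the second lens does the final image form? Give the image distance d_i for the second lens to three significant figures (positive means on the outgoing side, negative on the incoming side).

Applying the thin-lens equation to the first lens, 1/(-5.5) = 1/6.5 + 1/d_i1, which gives d_i1 = -2.979 cm.
The intermediate image is virtual, 2.979 cm to the left of lens 1, so d_o2 = L - d_i1 = 35 - (-2.979) = 37.979 cm.
Applying the thin-lens equation again with f_2 = 13.5 cm and d_o2 = 37.979 cm gives d_i2 = 20.945 cm.

20.9 cm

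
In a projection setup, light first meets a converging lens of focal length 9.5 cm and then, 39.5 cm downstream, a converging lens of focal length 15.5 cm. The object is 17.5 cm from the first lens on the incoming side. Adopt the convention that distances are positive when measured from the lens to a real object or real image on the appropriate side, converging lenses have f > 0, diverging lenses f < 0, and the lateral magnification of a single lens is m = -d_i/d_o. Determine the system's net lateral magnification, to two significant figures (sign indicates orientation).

First lens: d_i1 = 1/(1/9.5 - 1/17.5) = 20.781 cm.
m_1 = -(20.781)/17.5 = -1.1875.
Object distance for lens 2: d_o2 = 39.5 - 20.781 = 18.719 cm.
Second lens: d_i2 = 1/(1/15.5 - 1/(18.719)) = 90.141 cm.
m_2 = -(90.141)/(18.719) = -4.8155.
The system's lateral magnification is m_1 m_2 = (-1.1875)(-4.8155) = 5.7184.

5.7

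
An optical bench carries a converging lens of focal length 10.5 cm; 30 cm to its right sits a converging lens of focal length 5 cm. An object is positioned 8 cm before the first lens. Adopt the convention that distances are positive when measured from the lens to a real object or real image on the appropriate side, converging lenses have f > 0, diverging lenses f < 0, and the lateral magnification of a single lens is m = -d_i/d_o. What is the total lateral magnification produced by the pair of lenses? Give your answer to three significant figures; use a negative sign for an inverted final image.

-0.358

First lens: d_i1 = 1/(1/10.5 - 1/8) = -33.600 cm.
m_1 = -(-33.600)/8 = 4.2000.
The intermediate image is virtual, 33.600 cm to the left of lens 1, so d_o2 = L - d_i1 = 30 - (-33.600) = 63.600 cm.
Second lens: d_i2 = 1/(1/5 - 1/(63.600)) = 5.427 cm.
m_2 = -(5.427)/(63.600) = -0.0853.
Overall magnification: m = m_1 m_2 = -0.3584.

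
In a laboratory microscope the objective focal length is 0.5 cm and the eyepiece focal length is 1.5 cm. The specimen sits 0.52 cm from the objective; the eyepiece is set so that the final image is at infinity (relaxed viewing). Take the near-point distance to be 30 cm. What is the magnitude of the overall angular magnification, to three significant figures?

500

Objective: 1/d_i = 1/f_obj - 1/d_o = 1/0.5 - 1/0.52 = 0.07692 cm^-1, so d_i = 13.000 cm.
m_obj = -d_i/d_o = -13.000/0.52 = -25.000.
Eyepiece angular magnification (image at infinity): M_eye = D/f_e = 30/1.5 = 20.000.
Overall M = m_obj x M_eye = (-25.000)(20.000) = -500.00.
|M| = 500.00.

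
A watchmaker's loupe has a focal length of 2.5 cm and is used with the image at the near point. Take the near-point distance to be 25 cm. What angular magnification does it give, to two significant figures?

M = 1 + D/f = 1 + 25/2.5 = 11.000.

11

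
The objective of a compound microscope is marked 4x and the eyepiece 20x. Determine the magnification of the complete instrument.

80

The overall magnification of a compound microscope is the product of the objective and eyepiece magnifications:
M = M_obj x M_eye = 4 x 20 = 80.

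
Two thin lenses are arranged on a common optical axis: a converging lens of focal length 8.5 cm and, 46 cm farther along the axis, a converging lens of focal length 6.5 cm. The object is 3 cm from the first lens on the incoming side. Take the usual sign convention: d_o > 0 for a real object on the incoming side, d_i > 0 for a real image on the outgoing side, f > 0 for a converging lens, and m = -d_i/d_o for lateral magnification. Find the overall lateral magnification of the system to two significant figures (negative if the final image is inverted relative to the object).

Lens 1: 1/d_i1 = 1/f_1 - 1/d_o1 = 1/8.5 - 1/3 = -0.21569 cm^-1, so d_i1 = -4.636 cm.
m_1 = -(-4.636)/3 = 1.5455.
The intermediate image is virtual, 4.636 cm to the left of lens 1, so d_o2 = L - d_i1 = 46 - (-4.636) = 50.636 cm.
Lens 2: 1/d_i2 = 1/f_2 - 1/d_o2 = 1/6.5 - 1/(50.636) = 0.13410 cm^-1, so d_i2 = 7.457 cm.
m_2 = -(7.457)/(50.636) = -0.1473.
The system's lateral magnification is m_1 m_2 = (1.5455)(-0.1473) = -0.2276.

-0.23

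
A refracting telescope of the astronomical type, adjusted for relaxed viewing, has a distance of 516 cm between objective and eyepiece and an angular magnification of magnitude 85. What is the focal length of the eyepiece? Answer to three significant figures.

In normal adjustment the tube length equals f_obj + f_eye and |M| = f_obj/f_eye.
So f_obj = 85 f_eye and 85 f_eye + f_eye = 516 cm, giving f_eye = 516/86 = 6.000 cm and f_obj = 510.000 cm.

6.00 cm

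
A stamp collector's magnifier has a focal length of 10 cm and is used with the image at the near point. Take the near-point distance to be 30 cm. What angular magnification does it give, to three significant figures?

M = 1 + D/f = 1 + 30/10 = 4.000.

4.00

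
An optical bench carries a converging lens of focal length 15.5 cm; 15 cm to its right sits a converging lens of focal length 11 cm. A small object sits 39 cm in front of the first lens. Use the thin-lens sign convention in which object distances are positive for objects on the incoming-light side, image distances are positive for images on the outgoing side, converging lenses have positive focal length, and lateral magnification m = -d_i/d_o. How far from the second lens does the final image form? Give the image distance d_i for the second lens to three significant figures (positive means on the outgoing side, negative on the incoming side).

5.43 cm

Lens 1: 1/d_i1 = 1/f_1 - 1/d_o1 = 1/15.5 - 1/39 = 0.03888 cm^-1, so d_i1 = 25.723 cm.
This image would form 25.723 cm past lens 1, i.e. 10.723 cm beyond lens 2, so it is a virtual object for lens 2: d_o2 = 15 - 25.723 = -10.723 cm.
Lens 2: 1/d_i2 = 1/f_2 - 1/d_o2 = 1/11 - 1/(-10.723) = 0.18416 cm^-1, so d_i2 = 5.430 cm.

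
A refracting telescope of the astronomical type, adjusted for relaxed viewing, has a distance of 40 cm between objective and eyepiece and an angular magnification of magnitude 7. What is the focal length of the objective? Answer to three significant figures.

In normal adjustment the tube length equals f_obj + f_eye and |M| = f_obj/f_eye.
So f_obj = 7 f_eye and 7 f_eye + f_eye = 40 cm, giving f_eye = 40/8 = 5.000 cm and f_obj = 35.000 cm.

35.0 cm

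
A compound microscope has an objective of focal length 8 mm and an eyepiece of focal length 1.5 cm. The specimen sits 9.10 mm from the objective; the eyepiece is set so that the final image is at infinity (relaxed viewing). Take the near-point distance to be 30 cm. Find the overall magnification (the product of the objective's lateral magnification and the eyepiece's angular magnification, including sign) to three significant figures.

-145

Convert to cm: f_obj = 8 mm = 0.8 cm; d_o = 9.10 mm = 0.91 cm.
Objective: 1/d_i = 1/f_obj - 1/d_o = 1/0.8 - 1/0.91 = 0.15110 cm^-1, so d_i = 6.618 cm.
m_obj = -d_i/d_o = -6.618/0.91 = -7.273.
Eyepiece angular magnification (image at infinity): M_eye = D/f_e = 30/1.5 = 20.000.
Overall M = m_obj x M_eye = (-7.273)(20.000) = -145.45.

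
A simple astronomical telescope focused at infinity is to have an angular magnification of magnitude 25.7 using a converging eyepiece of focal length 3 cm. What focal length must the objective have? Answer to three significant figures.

77.1 cm

|M| = f_obj/|f_eye|, so f_obj = |M| x |f_eye| = 25.7 x 3 = 77.100 cm.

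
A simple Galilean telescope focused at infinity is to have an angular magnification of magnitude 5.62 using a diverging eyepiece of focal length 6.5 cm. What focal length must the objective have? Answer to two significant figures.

37 cm

|M| = f_obj/|f_eye|, so f_obj = |M| x |f_eye| = 5.62 x 6.5 = 36.530 cm.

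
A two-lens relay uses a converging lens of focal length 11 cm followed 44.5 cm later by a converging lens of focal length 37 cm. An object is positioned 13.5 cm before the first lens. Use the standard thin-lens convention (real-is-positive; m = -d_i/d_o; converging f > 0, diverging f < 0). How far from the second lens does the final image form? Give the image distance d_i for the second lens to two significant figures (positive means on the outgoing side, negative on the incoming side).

11 cm

Lens 1: 1/d_i1 = 1/f_1 - 1/d_o1 = 1/11 - 1/13.5 = 0.01684 cm^-1, so d_i1 = 59.400 cm.
Since 59.400 cm > 44.5 cm, the first image lies past the second lens and serves as a virtual object: d_o2 = L - d_i1 = -14.900 cm.
Lens 2: 1/d_i2 = 1/f_2 - 1/d_o2 = 1/37 - 1/(-14.900) = 0.09414 cm^-1, so d_i2 = 10.622 cm.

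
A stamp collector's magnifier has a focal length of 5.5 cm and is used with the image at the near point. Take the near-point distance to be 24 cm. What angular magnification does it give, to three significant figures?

M = 1 + D/f = 1 + 24/5.5 = 5.364.

5.36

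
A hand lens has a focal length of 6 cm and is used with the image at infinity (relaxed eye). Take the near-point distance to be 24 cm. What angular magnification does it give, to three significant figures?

4.00

M = D/f = 24/6 = 4.000.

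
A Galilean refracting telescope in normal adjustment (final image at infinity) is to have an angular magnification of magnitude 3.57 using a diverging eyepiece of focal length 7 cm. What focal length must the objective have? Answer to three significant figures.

25.0 cm

|M| = f_obj/|f_eye|, so f_obj = |M| x |f_eye| = 3.57 x 7 = 24.990 cm.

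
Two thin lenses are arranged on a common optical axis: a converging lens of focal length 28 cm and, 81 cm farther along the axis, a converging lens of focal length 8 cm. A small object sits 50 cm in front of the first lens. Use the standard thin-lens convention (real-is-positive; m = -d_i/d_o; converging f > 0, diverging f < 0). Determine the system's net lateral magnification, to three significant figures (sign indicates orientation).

1.09

Lens 1: 1/d_i1 = 1/f_1 - 1/d_o1 = 1/28 - 1/50 = 0.01571 cm^-1, so d_i1 = 63.636 cm.
m_1 = -(63.636)/50 = -1.2727.
The intermediate image is 63.636 cm to the right of lens 1, so d_o2 = L - d_i1 = 81 - 63.636 = 17.364 cm.
Lens 2: 1/d_i2 = 1/f_2 - 1/d_o2 = 1/8 - 1/(17.364) = 0.06741 cm^-1, so d_i2 = 14.835 cm.
m_2 = -(14.835)/(17.364) = -0.8544.
Overall magnification: m = m_1 m_2 = 1.0874.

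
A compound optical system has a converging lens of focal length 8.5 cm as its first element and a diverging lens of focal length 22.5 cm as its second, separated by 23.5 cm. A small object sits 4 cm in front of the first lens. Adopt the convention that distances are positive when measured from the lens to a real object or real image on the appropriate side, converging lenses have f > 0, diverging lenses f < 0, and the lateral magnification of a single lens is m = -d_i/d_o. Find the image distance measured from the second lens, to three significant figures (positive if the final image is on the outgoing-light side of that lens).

-13.0 cm

First lens: d_i1 = 1/(1/8.5 - 1/4) = -7.556 cm.
The intermediate image is virtual, 7.556 cm to the left of lens 1, so d_o2 = L - d_i1 = 23.5 - (-7.556) = 31.056 cm.
Second lens: d_i2 = 1/(1/(-22.5) - 1/(31.056)) = -13.047 cm.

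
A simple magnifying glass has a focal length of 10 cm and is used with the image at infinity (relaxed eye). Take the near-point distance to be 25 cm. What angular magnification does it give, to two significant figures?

M = D/f = 25/10 = 2.500.

2.5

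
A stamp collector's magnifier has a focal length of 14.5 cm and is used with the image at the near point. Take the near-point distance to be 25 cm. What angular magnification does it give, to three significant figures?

M = 1 + D/f = 1 + 25/14.5 = 2.724.

2.72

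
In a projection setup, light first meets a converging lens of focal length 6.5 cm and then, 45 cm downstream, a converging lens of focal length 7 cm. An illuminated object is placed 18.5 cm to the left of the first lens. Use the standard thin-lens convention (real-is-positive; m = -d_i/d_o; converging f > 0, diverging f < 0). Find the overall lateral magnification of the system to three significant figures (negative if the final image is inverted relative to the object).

Lens 1: 1/d_i1 = 1/f_1 - 1/d_o1 = 1/6.5 - 1/18.5 = 0.09979 cm^-1, so d_i1 = 10.021 cm.
m_1 = -(10.021)/18.5 = -0.5417.
The intermediate image is 10.021 cm to the right of lens 1, so d_o2 = L - d_i1 = 45 - 10.021 = 34.979 cm.
Lens 2: 1/d_i2 = 1/f_2 - 1/d_o2 = 1/7 - 1/(34.979) = 0.11427 cm^-1, so d_i2 = 8.751 cm.
m_2 = -(8.751)/(34.979) = -0.2502.
Total m = m_1 x m_2 = (-0.5417)(-0.2502) = 0.1355.

0.136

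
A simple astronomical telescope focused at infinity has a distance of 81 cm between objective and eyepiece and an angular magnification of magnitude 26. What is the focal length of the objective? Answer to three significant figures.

In normal adjustment the tube length equals f_obj + f_eye and |M| = f_obj/f_eye.
So f_obj = 26 f_eye and 26 f_eye + f_eye = 81 cm, giving f_eye = 81/27 = 3.000 cm and f_obj = 78.000 cm.

78.0 cm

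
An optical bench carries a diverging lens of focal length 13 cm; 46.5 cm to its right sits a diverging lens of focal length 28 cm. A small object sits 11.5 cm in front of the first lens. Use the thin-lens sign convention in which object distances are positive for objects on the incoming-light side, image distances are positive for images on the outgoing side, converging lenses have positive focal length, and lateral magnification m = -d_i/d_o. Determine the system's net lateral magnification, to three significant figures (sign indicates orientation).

0.184

Lens 1: 1/d_i1 = 1/f_1 - 1/d_o1 = 1/(-13) - 1/11.5 = -0.16388 cm^-1, so d_i1 = -6.102 cm.
m_1 = -(-6.102)/11.5 = 0.5306.
With d_i1 < 0 the first image is virtual and lies on the object side; the object distance for lens 2 is d_o2 = 46.5 - (-6.102) = 52.602 cm.
Lens 2: 1/d_i2 = 1/f_2 - 1/d_o2 = 1/(-28) - 1/(52.602) = -0.05472 cm^-1, so d_i2 = -18.273 cm.
m_2 = -(-18.273)/(52.602) = 0.3474.
Overall magnification: m = m_1 m_2 = 0.1843.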